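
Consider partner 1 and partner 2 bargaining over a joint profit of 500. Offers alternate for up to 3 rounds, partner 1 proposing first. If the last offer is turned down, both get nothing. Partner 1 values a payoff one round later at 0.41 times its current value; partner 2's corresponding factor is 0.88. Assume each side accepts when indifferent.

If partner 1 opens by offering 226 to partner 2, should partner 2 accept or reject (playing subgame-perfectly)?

Reject

Work out partner 2's continuation value if the offer is rejected.
Round 3 (partner 1 proposes): rejection yields 0 for partner 2; partner 1 offers 0 and keeps 500.
Round 2 (partner 2 proposes): partner 1 can get 500 next round, worth 0.41 × 500 = 205 now; partner 2 offers that and keeps 295.
So by rejecting in round 1, partner 2 gets 295 next round, worth 0.88 × 295 = 259.6 now.
Offer 226 < 259.6, so partner 2 rejects.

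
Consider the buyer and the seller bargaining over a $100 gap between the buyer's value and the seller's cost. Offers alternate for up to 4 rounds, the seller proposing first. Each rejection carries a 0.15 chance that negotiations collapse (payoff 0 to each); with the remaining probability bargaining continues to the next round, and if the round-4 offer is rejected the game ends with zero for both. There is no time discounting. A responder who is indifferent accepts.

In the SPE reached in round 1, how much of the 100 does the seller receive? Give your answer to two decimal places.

25.84

Round 4 (the buyer proposes): the seller will accept anything ≥ 0, so the buyer offers 0 and keeps 100.
Round 3 (the seller proposes): rejecting gives the buyer an expected 0.85 × 100 = 85. The seller offers 85 and keeps 100 − 85 = 15.
Round 2 (the buyer proposes): rejecting gives the seller an expected 0.85 × 15 = 12.75; the buyer offers that and keeps 87.25.
Round 1 (the seller proposes): rejecting gives the buyer an expected 0.85 × 87.25 = 74.1625, so the seller offers 74.1625, keeping 25.8375.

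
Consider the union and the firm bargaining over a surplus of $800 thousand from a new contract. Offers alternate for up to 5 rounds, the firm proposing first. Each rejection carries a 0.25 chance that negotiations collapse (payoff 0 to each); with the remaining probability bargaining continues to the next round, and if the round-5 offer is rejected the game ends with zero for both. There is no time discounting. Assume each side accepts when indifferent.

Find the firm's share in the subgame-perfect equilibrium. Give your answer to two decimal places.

Round 5 (the firm proposes): the union will accept anything ≥ 0, so the firm offers 0 and keeps 800.
Round 4 (the union proposes): rejecting gives the firm an expected 0.75 × 800 = 600. The union offers 600 and keeps 800 − 600 = 200.
Round 3 (the firm proposes): rejecting gives the union an expected 0.75 × 200 = 150; the firm offers that and keeps 650.
Round 2 (the union proposes): rejecting gives the firm an expected 0.75 × 650 = 487.5. The union offers 487.5 and keeps 800 − 487.5 = 312.5.
Round 1 (the firm proposes): rejecting gives the union an expected 0.75 × 312.5 = 234.375; the firm offers that and keeps 565.625.

565.63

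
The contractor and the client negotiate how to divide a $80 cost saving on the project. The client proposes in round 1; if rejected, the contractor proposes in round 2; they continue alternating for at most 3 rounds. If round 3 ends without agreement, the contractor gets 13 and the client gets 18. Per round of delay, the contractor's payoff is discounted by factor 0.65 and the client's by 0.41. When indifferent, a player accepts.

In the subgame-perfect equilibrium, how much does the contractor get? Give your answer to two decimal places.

34.14

Round 3 (the client proposes): the contractor gets 13 if talks fail, so the client offers 13 and keeps 67.
Round 2 (the contractor proposes): the client can get 67 next round, worth 0.41 × 67 = 27.47 now, so the contractor offers 27.47, keeping 52.53.
Round 1 (the client proposes): the contractor can get 52.53 next round, worth 0.65 × 52.53 = 34.1445 now, so the client offers 34.1445, keeping 45.8555.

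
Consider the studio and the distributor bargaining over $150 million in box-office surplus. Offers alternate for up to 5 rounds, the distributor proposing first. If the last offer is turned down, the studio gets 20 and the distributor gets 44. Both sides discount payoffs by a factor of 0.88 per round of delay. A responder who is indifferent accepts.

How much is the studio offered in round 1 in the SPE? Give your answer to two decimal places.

Solve by backward induction from round 5.
Round 5 (the distributor proposes): the studio gets 20 if talks fail, so the distributor offers 20 and keeps 130.
Round 4 (the studio proposes): the distributor can get 130 next round, worth 0.88 × 130 = 114.4 now, so the studio offers 114.4, keeping 35.6.
Round 3 (the distributor proposes): the studio can get 35.6 next round, worth 0.88 × 35.6 = 31.328 now, so the distributor offers 31.328, keeping 118.672.
Round 2 (the studio proposes): the distributor can get 118.672 next round, worth 0.88 × 118.672 = 104.43136 now; the studio offers that and keeps 45.56864.
Round 1 (the distributor proposes): the studio can get 45.56864 next round, worth 0.88 × 45.56864 = 40.1004032 now, so the distributor offers 40.1004032, keeping 109.8995968.

40.10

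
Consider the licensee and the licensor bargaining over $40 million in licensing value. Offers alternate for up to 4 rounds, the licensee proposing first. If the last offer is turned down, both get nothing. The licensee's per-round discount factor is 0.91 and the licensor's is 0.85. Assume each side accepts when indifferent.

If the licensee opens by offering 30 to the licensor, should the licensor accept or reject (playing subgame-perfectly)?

Round 4 (the licensor proposes): the licensee will accept anything ≥ 0, so the licensor offers 0 and keeps 40.
Round 3 (the licensee proposes): the licensor can get 40 next round, worth 0.85 × 40 = 34 now; the licensee offers that and keeps 6.
Round 2 (the licensor proposes): the licensee can get 6 next round, worth 0.91 × 6 = 5.46 now, so the licensor offers 5.46, keeping 34.54.
So by rejecting in round 1, the licensor gets 34.54 next round, worth 0.85 × 34.54 = 29.359 now.
Offer 30 ≥ 29.359, so the licensor accepts.

Accept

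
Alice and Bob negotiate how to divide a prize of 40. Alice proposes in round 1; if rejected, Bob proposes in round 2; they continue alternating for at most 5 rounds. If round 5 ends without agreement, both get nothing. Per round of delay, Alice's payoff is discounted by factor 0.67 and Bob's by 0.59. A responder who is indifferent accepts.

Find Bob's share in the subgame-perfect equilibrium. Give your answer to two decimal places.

10.87

By backward induction:
Round 5 (Alice proposes): rejection yields 0 for Bob; Alice offers 0 and keeps 40.
Round 4 (Bob proposes): Alice can get 40 next round, worth 0.67 × 40 = 26.8 now; Bob offers that and keeps 13.2.
Round 3 (Alice proposes): Bob can get 13.2 next round, worth 0.59 × 13.2 = 7.788 now, so Alice offers 7.788, keeping 32.212.
Round 2 (Bob proposes): Alice can get 32.212 next round, worth 0.67 × 32.212 = 21.58204 now; Bob offers that and keeps 18.41796.
Round 1 (Alice proposes): Bob can get 18.41796 next round, worth 0.59 × 18.41796 = 10.8665964 now; Alice offers that and keeps 29.1334036.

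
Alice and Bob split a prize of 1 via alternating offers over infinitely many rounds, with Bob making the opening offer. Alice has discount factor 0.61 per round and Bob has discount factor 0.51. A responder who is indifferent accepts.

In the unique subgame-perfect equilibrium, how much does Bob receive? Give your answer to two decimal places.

0.57

When Bob proposes, Alice accepts any offer worth at least 0.61 times what Alice would get by proposing next round; and vice versa.
This gives x = 1 − 0.61y and y = 1 − 0.51x, where x and y are each side's share when it proposes.
Hence (1 − 0.61·0.51)x = 1(1 − 0.61), i.e. 0.6889·x = 0.39.
x ≈ 0.5661; Alice's share is 1 − x ≈ 0.4339.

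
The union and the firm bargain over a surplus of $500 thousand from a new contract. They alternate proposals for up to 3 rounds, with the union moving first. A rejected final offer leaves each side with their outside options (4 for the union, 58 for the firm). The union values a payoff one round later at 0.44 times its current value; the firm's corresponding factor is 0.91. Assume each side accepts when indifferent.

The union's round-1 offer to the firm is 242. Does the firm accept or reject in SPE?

Round 3 (the union proposes): the firm gets 58 if talks fail, so the union offers 58 and keeps 442.
Round 2 (the firm proposes): the union can get 442 next round, worth 0.44 × 442 = 194.48 now; the firm offers that and keeps 305.52.
So by rejecting in round 1, the firm gets 305.52 next round, worth 0.91 × 305.52 = 278.0232 now.
Offer 242 < 278.0232, so the firm rejects.

Reject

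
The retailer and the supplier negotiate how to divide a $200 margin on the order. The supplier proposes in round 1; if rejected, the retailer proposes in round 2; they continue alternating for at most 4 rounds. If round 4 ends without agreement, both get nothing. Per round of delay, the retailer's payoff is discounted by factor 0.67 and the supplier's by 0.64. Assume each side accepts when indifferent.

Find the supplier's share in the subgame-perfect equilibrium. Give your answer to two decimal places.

Work backward from the last round.
Round 4 (the retailer proposes): the supplier will accept anything ≥ 0, so the retailer offers 0 and keeps 200.
Round 3 (the supplier proposes): the retailer can get 200 next round, worth 0.67 × 200 = 134 now. The supplier offers 134 and keeps 200 − 134 = 66.
Round 2 (the retailer proposes): the supplier can get 66 next round, worth 0.64 × 66 = 42.24 now; the retailer offers that and keeps 157.76.
Round 1 (the supplier proposes): the retailer can get 157.76 next round, worth 0.67 × 157.76 = 105.6992 now. The supplier offers 105.6992 and keeps 200 − 105.6992 = 94.3008.

94.30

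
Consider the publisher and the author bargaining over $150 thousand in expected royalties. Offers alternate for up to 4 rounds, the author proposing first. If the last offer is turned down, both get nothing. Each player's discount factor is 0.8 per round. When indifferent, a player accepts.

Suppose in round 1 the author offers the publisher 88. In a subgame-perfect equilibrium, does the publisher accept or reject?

Reject

Round 4 (the publisher proposes): rejection yields 0 for the author; the publisher offers 0 and keeps 150.
Round 3 (the author proposes): the publisher can get 150 next round, worth 0.8 × 150 = 120 now. The author offers 120 and keeps 150 − 120 = 30.
Round 2 (the publisher proposes): the author can get 30 next round, worth 0.8 × 30 = 24 now, so the publisher offers 24, keeping 126.
So by rejecting in round 1, the publisher gets 126 next round, worth 0.8 × 126 = 100.8 now.
Offer 88 < 100.8, so the publisher rejects.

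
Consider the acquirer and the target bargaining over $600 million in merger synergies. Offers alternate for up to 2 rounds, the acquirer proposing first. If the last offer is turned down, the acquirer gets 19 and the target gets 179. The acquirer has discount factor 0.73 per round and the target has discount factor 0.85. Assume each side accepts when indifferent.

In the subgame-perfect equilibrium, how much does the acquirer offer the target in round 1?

493.85

Round 2 (the target proposes): the acquirer gets 19 if talks fail, so the target offers 19 and keeps 581.
Round 1 (the acquirer proposes): the target can get 581 next round, worth 0.85 × 581 = 493.85 now. The acquirer offers 493.85 and keeps 600 − 493.85 = 106.15.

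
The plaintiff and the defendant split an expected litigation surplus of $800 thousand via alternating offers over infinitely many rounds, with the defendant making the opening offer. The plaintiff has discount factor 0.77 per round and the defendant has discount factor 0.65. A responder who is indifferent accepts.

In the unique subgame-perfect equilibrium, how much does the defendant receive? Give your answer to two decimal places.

Let x be the defendant's share when the defendant proposes and y be the plaintiff's share when the plaintiff proposes.
The plaintiff accepts iff offered ≥ 0.77·y, so x = 800 − 0.77y. Symmetrically y = 800 − 0.65x.
Substituting: x = 800 − 0.77(800 − 0.65x), giving x(1 − 0.65·0.77) = 800(1 − 0.77).
So x = 800 × 0.23 / 0.4995 ≈ 368.3684, and the plaintiff receives 800 − x ≈ 431.6316.

368.37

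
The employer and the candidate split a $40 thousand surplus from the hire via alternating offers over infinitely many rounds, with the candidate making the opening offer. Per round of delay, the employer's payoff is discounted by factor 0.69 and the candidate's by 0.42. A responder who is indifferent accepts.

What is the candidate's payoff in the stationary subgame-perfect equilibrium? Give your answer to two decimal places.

In a stationary SPE each proposer offers the other exactly their discounted continuation value.
If the candidate keeps x when proposing and the employer keeps y when proposing, then x = 40 − 0.69y and y = 40 − 0.42x.
Solving: x = 40(1 − 0.69) / (1 − 0.42·0.69) = 12.4 / 0.7102 ≈ 17.4599.
The employer gets 40 − 17.4599 ≈ 22.5401.

17.46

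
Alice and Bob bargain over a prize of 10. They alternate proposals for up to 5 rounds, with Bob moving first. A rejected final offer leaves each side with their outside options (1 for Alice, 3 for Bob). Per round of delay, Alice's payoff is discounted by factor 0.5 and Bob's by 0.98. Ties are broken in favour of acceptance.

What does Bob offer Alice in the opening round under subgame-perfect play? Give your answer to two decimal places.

0.39

Round 5 (Bob proposes): Alice gets 1 if talks fail, so Bob offers 1 and keeps 9.
Round 4 (Alice proposes): Bob can get 9 next round, worth 0.98 × 9 = 8.82 now; Alice offers that and keeps 1.18.
Round 3 (Bob proposes): Alice can get 1.18 next round, worth 0.5 × 1.18 = 0.59 now; Bob offers that and keeps 9.41.
Round 2 (Alice proposes): Bob can get 9.41 next round, worth 0.98 × 9.41 = 9.2218 now. Alice offers 9.2218 and keeps 10 − 9.2218 = 0.7782.
Round 1 (Bob proposes): Alice can get 0.7782 next round, worth 0.5 × 0.7782 = 0.3891 now, so Bob offers 0.3891, keeping 9.6109.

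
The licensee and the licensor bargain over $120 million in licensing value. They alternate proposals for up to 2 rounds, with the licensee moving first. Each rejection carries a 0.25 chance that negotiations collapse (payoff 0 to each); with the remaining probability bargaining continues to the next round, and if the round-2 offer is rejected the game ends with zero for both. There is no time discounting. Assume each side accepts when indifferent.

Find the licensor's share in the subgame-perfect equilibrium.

Round 2 (the licensor proposes): rejection yields 0 for the licensee; the licensor offers 0 and keeps 120.
Round 1 (the licensee proposes): rejecting gives the licensor an expected 0.75 × 120 = 90. The licensee offers 90 and keeps 120 − 90 = 30.

90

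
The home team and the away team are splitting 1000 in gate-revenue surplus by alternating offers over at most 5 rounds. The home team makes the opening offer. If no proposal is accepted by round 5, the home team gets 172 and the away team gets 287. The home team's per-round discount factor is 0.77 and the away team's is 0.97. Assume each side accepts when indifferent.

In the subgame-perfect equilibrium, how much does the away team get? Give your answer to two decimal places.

Round 5 (the home team proposes): the away team gets 287 if talks fail, so the home team offers 287 and keeps 713.
Round 4 (the away team proposes): the home team can get 713 next round, worth 0.77 × 713 = 549.01 now, so the away team offers 549.01, keeping 450.99.
Round 3 (the home team proposes): the away team can get 450.99 next round, worth 0.97 × 450.99 = 437.4603 now. The home team offers 437.4603 and keeps 1000 − 437.4603 = 562.5397.
Round 2 (the away team proposes): the home team can get 562.5397 next round, worth 0.77 × 562.5397 = 433.155569 now, so the away team offers 433.155569, keeping 566.844431.
Round 1 (the home team proposes): the away team can get 566.844431 next round, worth 0.97 × 566.844431 = 549.83909807 now; the home team offers that and keeps 450.16090193.

549.84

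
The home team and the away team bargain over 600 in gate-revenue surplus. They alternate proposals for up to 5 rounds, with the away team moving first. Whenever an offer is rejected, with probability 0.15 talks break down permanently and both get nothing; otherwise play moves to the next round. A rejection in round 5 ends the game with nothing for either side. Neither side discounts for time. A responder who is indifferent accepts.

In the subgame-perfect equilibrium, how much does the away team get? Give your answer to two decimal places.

By backward induction:
Round 5 (the away team proposes): the home team will accept anything ≥ 0, so the away team offers 0 and keeps 600.
Round 4 (the home team proposes): rejecting gives the away team an expected 0.85 × 600 = 510; the home team offers that and keeps 90.
Round 3 (the away team proposes): rejecting gives the home team an expected 0.85 × 90 = 76.5, so the away team offers 76.5, keeping 523.5.
Round 2 (the home team proposes): rejecting gives the away team an expected 0.85 × 523.5 = 444.975, so the home team offers 444.975, keeping 155.025.
Round 1 (the away team proposes): rejecting gives the home team an expected 0.85 × 155.025 = 131.77125; the away team offers that and keeps 468.22875.

468.23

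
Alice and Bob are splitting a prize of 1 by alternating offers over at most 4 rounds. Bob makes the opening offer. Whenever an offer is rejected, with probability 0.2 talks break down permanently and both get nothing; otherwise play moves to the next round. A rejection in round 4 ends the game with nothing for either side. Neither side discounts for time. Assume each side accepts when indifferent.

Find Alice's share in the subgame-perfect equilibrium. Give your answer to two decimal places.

By backward induction:
Round 4 (Alice proposes): rejection yields 0 for Bob; Alice offers 0 and keeps 1.
Round 3 (Bob proposes): rejecting gives Alice an expected 0.8 × 1 = 0.8, so Bob offers 0.8, keeping 0.2.
Round 2 (Alice proposes): rejecting gives Bob an expected 0.8 × 0.2 = 0.16, so Alice offers 0.16, keeping 0.84.
Round 1 (Bob proposes): rejecting gives Alice an expected 0.8 × 0.84 = 0.672. Bob offers 0.672 and keeps 1 − 0.672 = 0.328.

0.67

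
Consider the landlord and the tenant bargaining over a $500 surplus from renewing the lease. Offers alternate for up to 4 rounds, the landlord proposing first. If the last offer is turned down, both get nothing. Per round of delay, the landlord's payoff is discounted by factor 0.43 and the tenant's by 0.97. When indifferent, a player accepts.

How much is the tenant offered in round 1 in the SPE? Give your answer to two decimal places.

Round 4 (the tenant proposes): the landlord will accept anything ≥ 0, so the tenant offers 0 and keeps 500.
Round 3 (the landlord proposes): the tenant can get 500 next round, worth 0.97 × 500 = 485 now. The landlord offers 485 and keeps 500 − 485 = 15.
Round 2 (the tenant proposes): the landlord can get 15 next round, worth 0.43 × 15 = 6.45 now; the tenant offers that and keeps 493.55.
Round 1 (the landlord proposes): the tenant can get 493.55 next round, worth 0.97 × 493.55 = 478.7435 now, so the landlord offers 478.7435, keeping 21.2565.

478.74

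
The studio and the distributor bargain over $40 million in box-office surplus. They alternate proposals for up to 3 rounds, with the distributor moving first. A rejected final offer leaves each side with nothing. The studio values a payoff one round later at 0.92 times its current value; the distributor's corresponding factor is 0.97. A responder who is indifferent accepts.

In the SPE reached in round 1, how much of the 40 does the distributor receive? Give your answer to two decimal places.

Work backward from the last round.
Round 3 (the distributor proposes): the studio will accept anything ≥ 0, so the distributor offers 0 and keeps 40.
Round 2 (the studio proposes): the distributor can get 40 next round, worth 0.97 × 40 = 38.8 now; the studio offers that and keeps 1.2.
Round 1 (the distributor proposes): the studio can get 1.2 next round, worth 0.92 × 1.2 = 1.104 now. The distributor offers 1.104 and keeps 40 − 1.104 = 38.896.

38.90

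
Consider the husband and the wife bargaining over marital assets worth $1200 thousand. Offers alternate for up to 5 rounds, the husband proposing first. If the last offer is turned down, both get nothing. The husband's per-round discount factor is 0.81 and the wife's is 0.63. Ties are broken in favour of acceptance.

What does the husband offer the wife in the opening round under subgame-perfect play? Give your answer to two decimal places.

216.94

Round 5 (the husband proposes): the wife will accept anything ≥ 0, so the husband offers 0 and keeps 1200.
Round 4 (the wife proposes): the husband can get 1200 next round, worth 0.81 × 1200 = 972 now. The wife offers 972 and keeps 1200 − 972 = 228.
Round 3 (the husband proposes): the wife can get 228 next round, worth 0.63 × 228 = 143.64 now; the husband offers that and keeps 1056.36.
Round 2 (the wife proposes): the husband can get 1056.36 next round, worth 0.81 × 1056.36 = 855.6516 now. The wife offers 855.6516 and keeps 1200 − 855.6516 = 344.3484.
Round 1 (the husband proposes): the wife can get 344.3484 next round, worth 0.63 × 344.3484 = 216.939492 now; the husband offers that and keeps 983.060508.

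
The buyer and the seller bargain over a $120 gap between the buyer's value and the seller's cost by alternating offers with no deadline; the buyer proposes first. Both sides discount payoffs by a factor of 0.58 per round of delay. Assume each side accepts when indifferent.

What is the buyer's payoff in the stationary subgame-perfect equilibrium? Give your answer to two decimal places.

When the buyer proposes, the seller accepts any offer worth at least 0.58 times what the seller would get by proposing next round; and vice versa.
This gives x = 120 − 0.58y and y = 120 − 0.58x, where x and y are each side's share when it proposes.
Hence (1 − 0.58·0.58)x = 120(1 − 0.58), i.e. 0.6636·x = 50.4.
x ≈ 75.9494; the seller's share is 120 − x ≈ 44.0506.

75.95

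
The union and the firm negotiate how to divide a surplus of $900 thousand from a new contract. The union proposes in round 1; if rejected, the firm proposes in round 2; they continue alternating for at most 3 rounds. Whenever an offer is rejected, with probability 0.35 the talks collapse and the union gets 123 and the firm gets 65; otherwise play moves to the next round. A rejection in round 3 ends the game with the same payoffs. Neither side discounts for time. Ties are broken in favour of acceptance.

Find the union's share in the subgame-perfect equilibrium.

673.02

Round 3 (the union proposes): the firm gets 65 if talks fail, so the union offers 65 and keeps 835.
Round 2 (the firm proposes): rejecting gives the union an expected 0.65 × 835 + 0.35 × 123 = 585.8. The firm offers 585.8 and keeps 900 − 585.8 = 314.2.
Round 1 (the union proposes): rejecting gives the firm an expected 0.65 × 314.2 + 0.35 × 65 = 226.98; the union offers that and keeps 673.02.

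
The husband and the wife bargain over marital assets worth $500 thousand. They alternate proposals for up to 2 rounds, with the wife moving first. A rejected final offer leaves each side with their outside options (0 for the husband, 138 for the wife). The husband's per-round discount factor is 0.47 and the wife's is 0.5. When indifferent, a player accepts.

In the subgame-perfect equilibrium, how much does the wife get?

329.86

Round 2 (the husband proposes): the wife gets 138 if talks fail, so the husband offers 138 and keeps 362.
Round 1 (the wife proposes): the husband can get 362 next round, worth 0.47 × 362 = 170.14 now, so the wife offers 170.14, keeping 329.86.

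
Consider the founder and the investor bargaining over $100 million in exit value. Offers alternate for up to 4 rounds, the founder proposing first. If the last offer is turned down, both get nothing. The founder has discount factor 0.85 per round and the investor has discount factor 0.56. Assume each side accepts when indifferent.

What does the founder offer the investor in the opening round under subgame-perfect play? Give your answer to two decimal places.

35.06

By backward induction:
Round 4 (the investor proposes): rejection yields 0 for the founder; the investor offers 0 and keeps 100.
Round 3 (the founder proposes): the investor can get 100 next round, worth 0.56 × 100 = 56 now. The founder offers 56 and keeps 100 − 56 = 44.
Round 2 (the investor proposes): the founder can get 44 next round, worth 0.85 × 44 = 37.4 now. The investor offers 37.4 and keeps 100 − 37.4 = 62.6.
Round 1 (the founder proposes): the investor can get 62.6 next round, worth 0.56 × 62.6 = 35.056 now, so the founder offers 35.056, keeping 64.944.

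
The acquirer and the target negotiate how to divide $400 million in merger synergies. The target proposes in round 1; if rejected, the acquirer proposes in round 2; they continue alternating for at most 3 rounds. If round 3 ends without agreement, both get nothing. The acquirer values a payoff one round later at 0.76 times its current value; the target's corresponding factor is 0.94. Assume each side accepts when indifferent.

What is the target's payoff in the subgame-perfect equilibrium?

Round 3 (the target proposes): rejection yields 0 for the acquirer; the target offers 0 and keeps 400.
Round 2 (the acquirer proposes): the target can get 400 next round, worth 0.94 × 400 = 376 now. The acquirer offers 376 and keeps 400 − 376 = 24.
Round 1 (the target proposes): the acquirer can get 24 next round, worth 0.76 × 24 = 18.24 now. The target offers 18.24 and keeps 400 − 18.24 = 381.76.

381.76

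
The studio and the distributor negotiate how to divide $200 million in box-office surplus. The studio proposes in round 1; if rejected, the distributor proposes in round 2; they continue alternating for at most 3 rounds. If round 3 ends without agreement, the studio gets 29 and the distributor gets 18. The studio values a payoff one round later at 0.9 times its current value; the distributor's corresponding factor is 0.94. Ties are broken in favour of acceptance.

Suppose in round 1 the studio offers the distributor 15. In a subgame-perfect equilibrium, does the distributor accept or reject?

Work out the distributor's continuation value if the offer is rejected.
Round 3 (the studio proposes): the distributor gets 18 if talks fail, so the studio offers 18 and keeps 182.
Round 2 (the distributor proposes): the studio can get 182 next round, worth 0.9 × 182 = 163.8 now. The distributor offers 163.8 and keeps 200 − 163.8 = 36.2.
So by rejecting in round 1, the distributor gets 36.2 next round, worth 0.94 × 36.2 = 34.028 now.
Offer 15 < 34.028, so the distributor rejects.

Reject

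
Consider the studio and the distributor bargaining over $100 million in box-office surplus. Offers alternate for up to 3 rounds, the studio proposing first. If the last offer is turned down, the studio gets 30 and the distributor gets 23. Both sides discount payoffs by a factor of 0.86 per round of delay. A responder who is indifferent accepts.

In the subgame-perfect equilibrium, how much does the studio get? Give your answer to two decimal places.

70.95

Round 3 (the studio proposes): the distributor gets 23 if talks fail, so the studio offers 23 and keeps 77.
Round 2 (the distributor proposes): the studio can get 77 next round, worth 0.86 × 77 = 66.22 now. The distributor offers 66.22 and keeps 100 − 66.22 = 33.78.
Round 1 (the studio proposes): the distributor can get 33.78 next round, worth 0.86 × 33.78 = 29.0508 now. The studio offers 29.0508 and keeps 100 − 29.0508 = 70.9492.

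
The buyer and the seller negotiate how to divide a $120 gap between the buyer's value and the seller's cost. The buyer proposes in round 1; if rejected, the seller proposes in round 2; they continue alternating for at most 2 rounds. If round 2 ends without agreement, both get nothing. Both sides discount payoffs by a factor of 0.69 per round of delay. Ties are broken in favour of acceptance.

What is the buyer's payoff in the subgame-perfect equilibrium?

By backward induction:
Round 2 (the seller proposes): rejection yields 0 for the buyer; the seller offers 0 and keeps 120.
Round 1 (the buyer proposes): the seller can get 120 next round, worth 0.69 × 120 = 82.8 now. The buyer offers 82.8 and keeps 120 − 82.8 = 37.2.

37.2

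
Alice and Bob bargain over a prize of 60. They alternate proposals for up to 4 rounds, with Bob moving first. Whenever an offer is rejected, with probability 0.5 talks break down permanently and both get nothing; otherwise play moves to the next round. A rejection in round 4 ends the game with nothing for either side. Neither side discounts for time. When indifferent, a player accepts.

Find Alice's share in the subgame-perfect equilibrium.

Round 4 (Alice proposes): Bob will accept anything ≥ 0, so Alice offers 0 and keeps 60.
Round 3 (Bob proposes): rejecting gives Alice an expected 0.5 × 60 = 30, so Bob offers 30, keeping 30.
Round 2 (Alice proposes): rejecting gives Bob an expected 0.5 × 30 = 15, so Alice offers 15, keeping 45.
Round 1 (Bob proposes): rejecting gives Alice an expected 0.5 × 45 = 22.5, so Bob offers 22.5, keeping 37.5.

22.5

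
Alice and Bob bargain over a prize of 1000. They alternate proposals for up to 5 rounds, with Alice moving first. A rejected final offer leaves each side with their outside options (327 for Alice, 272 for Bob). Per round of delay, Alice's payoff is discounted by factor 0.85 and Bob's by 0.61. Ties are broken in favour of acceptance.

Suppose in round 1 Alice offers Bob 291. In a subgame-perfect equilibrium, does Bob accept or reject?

Round 5 (Alice proposes): Bob gets 272 if talks fail, so Alice offers 272 and keeps 728.
Round 4 (Bob proposes): Alice can get 728 next round, worth 0.85 × 728 = 618.8 now; Bob offers that and keeps 381.2.
Round 3 (Alice proposes): Bob can get 381.2 next round, worth 0.61 × 381.2 = 232.532 now; Alice offers that and keeps 767.468.
Round 2 (Bob proposes): Alice can get 767.468 next round, worth 0.85 × 767.468 = 652.3478 now; Bob offers that and keeps 347.6522.
So by rejecting in round 1, Bob gets 347.6522 next round, worth 0.61 × 347.6522 = 212.067842 now.
Offer 291 ≥ 212.067842, so Bob accepts.

Accept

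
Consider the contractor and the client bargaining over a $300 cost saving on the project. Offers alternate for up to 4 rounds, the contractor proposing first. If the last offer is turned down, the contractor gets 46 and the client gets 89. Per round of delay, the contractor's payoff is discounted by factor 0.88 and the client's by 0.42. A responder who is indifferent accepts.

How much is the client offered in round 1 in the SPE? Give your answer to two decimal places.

54.55

Round 4 (the client proposes): the contractor gets 46 if talks fail, so the client offers 46 and keeps 254.
Round 3 (the contractor proposes): the client can get 254 next round, worth 0.42 × 254 = 106.68 now. The contractor offers 106.68 and keeps 300 − 106.68 = 193.32.
Round 2 (the client proposes): the contractor can get 193.32 next round, worth 0.88 × 193.32 = 170.1216 now, so the client offers 170.1216, keeping 129.8784.
Round 1 (the contractor proposes): the client can get 129.8784 next round, worth 0.42 × 129.8784 = 54.548928 now; the contractor offers that and keeps 245.451072.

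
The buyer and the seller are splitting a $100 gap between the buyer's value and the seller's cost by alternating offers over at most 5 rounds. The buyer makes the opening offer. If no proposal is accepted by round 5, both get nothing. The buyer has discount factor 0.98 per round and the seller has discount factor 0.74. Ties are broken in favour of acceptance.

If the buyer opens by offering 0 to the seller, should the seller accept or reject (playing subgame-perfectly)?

Round 5 (the buyer proposes): rejection yields 0 for the seller; the buyer offers 0 and keeps 100.
Round 4 (the seller proposes): the buyer can get 100 next round, worth 0.98 × 100 = 98 now. The seller offers 98 and keeps 100 − 98 = 2.
Round 3 (the buyer proposes): the seller can get 2 next round, worth 0.74 × 2 = 1.48 now; the buyer offers that and keeps 98.52.
Round 2 (the seller proposes): the buyer can get 98.52 next round, worth 0.98 × 98.52 = 96.5496 now. The seller offers 96.5496 and keeps 100 − 96.5496 = 3.4504.
So by rejecting in round 1, the seller gets 3.4504 next round, worth 0.74 × 3.4504 = 2.553296 now.
Offer 0 < 2.553296, so the seller rejects.

Reject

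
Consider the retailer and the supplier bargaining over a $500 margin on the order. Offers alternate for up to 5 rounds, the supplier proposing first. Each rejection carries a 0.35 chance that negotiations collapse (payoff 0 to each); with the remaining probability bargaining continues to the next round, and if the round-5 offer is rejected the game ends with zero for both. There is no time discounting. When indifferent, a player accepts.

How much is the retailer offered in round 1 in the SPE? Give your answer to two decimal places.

Round 5 (the supplier proposes): the retailer will accept anything ≥ 0, so the supplier offers 0 and keeps 500.
Round 4 (the retailer proposes): rejecting gives the supplier an expected 0.65 × 500 = 325; the retailer offers that and keeps 175.
Round 3 (the supplier proposes): rejecting gives the retailer an expected 0.65 × 175 = 113.75, so the supplier offers 113.75, keeping 386.25.
Round 2 (the retailer proposes): rejecting gives the supplier an expected 0.65 × 386.25 = 251.0625. The retailer offers 251.0625 and keeps 500 − 251.0625 = 248.9375.
Round 1 (the supplier proposes): rejecting gives the retailer an expected 0.65 × 248.9375 = 161.809375, so the supplier offers 161.809375, keeping 338.190625.

161.81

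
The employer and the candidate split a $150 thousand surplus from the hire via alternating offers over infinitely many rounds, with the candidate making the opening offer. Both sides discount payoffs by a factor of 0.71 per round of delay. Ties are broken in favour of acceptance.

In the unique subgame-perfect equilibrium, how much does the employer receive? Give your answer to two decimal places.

Let x be the candidate's share when the candidate proposes and y be the employer's share when the employer proposes.
The employer accepts iff offered ≥ 0.71·y, so x = 150 − 0.71y. Symmetrically y = 150 − 0.71x.
Substituting: x = 150 − 0.71(150 − 0.71x), giving x(1 − 0.71·0.71) = 150(1 − 0.71).
So x = 150 × 0.29 / 0.4959 ≈ 87.7193, and the employer receives 150 − x ≈ 62.2807.

62.28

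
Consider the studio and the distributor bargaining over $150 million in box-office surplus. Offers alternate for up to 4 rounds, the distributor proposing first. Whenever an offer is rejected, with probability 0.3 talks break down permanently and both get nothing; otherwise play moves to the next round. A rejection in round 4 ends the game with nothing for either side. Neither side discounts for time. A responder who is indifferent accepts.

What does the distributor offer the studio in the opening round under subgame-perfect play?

Round 4 (the studio proposes): the distributor will accept anything ≥ 0, so the studio offers 0 and keeps 150.
Round 3 (the distributor proposes): rejecting gives the studio an expected 0.7 × 150 = 105; the distributor offers that and keeps 45.
Round 2 (the studio proposes): rejecting gives the distributor an expected 0.7 × 45 = 31.5, so the studio offers 31.5, keeping 118.5.
Round 1 (the distributor proposes): rejecting gives the studio an expected 0.7 × 118.5 = 82.95. The distributor offers 82.95 and keeps 150 − 82.95 = 67.05.

82.95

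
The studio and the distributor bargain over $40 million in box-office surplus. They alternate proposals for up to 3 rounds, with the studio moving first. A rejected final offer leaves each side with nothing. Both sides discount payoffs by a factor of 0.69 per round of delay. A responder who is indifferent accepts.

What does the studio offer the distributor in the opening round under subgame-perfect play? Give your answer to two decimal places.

8.56

Round 3 (the studio proposes): rejection yields 0 for the distributor; the studio offers 0 and keeps 40.
Round 2 (the distributor proposes): the studio can get 40 next round, worth 0.69 × 40 = 27.6 now; the distributor offers that and keeps 12.4.
Round 1 (the studio proposes): the distributor can get 12.4 next round, worth 0.69 × 12.4 = 8.556 now; the studio offers that and keeps 31.444.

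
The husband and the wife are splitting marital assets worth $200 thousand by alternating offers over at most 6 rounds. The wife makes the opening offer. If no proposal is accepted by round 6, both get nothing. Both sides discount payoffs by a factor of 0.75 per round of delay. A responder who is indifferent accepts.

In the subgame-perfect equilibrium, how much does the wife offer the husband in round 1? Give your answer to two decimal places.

106.05

By backward induction:
Round 6 (the husband proposes): rejection yields 0 for the wife; the husband offers 0 and keeps 200.
Round 5 (the wife proposes): the husband can get 200 next round, worth 0.75 × 200 = 150 now; the wife offers that and keeps 50.
Round 4 (the husband proposes): the wife can get 50 next round, worth 0.75 × 50 = 37.5 now, so the husband offers 37.5, keeping 162.5.
Round 3 (the wife proposes): the husband can get 162.5 next round, worth 0.75 × 162.5 = 121.875 now, so the wife offers 121.875, keeping 78.125.
Round 2 (the husband proposes): the wife can get 78.125 next round, worth 0.75 × 78.125 = 58.59375 now; the husband offers that and keeps 141.40625.
Round 1 (the wife proposes): the husband can get 141.40625 next round, worth 0.75 × 141.40625 = 106.0546875 now; the wife offers that and keeps 93.9453125.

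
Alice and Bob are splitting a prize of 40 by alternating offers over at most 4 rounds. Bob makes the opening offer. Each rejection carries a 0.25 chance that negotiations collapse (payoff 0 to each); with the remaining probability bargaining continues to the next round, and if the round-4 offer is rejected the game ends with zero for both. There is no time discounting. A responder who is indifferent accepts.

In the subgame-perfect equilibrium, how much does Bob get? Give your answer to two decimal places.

By backward induction:
Round 4 (Alice proposes): Bob will accept anything ≥ 0, so Alice offers 0 and keeps 40.
Round 3 (Bob proposes): rejecting gives Alice an expected 0.75 × 40 = 30. Bob offers 30 and keeps 40 − 30 = 10.
Round 2 (Alice proposes): rejecting gives Bob an expected 0.75 × 10 = 7.5, so Alice offers 7.5, keeping 32.5.
Round 1 (Bob proposes): rejecting gives Alice an expected 0.75 × 32.5 = 24.375. Bob offers 24.375 and keeps 40 − 24.375 = 15.625.

15.63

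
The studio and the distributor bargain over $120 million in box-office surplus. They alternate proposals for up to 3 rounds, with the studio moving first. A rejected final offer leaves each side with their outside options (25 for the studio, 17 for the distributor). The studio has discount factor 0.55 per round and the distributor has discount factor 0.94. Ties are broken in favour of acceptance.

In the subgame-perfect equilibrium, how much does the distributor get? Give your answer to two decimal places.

Round 3 (the studio proposes): the distributor gets 17 if talks fail, so the studio offers 17 and keeps 103.
Round 2 (the distributor proposes): the studio can get 103 next round, worth 0.55 × 103 = 56.65 now. The distributor offers 56.65 and keeps 120 − 56.65 = 63.35.
Round 1 (the studio proposes): the distributor can get 63.35 next round, worth 0.94 × 63.35 = 59.549 now, so the studio offers 59.549, keeping 60.451.

59.55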